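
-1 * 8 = -8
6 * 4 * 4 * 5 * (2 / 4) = 240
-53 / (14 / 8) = -212 / 7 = -30.29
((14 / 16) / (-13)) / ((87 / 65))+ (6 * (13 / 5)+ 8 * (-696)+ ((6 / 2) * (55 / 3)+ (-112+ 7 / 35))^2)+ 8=-40336859 / 17400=-2318.21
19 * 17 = 323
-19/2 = -9.50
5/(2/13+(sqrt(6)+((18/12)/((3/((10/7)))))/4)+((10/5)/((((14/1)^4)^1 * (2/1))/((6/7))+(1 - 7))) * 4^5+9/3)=0.86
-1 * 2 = -2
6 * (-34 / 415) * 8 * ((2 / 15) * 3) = -3264 / 2075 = -1.57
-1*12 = -12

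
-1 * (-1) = 1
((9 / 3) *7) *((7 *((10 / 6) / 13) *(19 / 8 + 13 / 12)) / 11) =20335 / 3432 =5.93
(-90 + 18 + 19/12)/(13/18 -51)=507/362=1.40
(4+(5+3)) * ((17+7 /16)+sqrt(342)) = 837 /4+36 * sqrt(38) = 431.17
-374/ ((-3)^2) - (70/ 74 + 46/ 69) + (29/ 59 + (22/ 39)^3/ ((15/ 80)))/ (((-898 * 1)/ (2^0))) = -15060000972455/ 348855157638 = -43.17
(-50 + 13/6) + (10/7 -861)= -38111/42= -907.40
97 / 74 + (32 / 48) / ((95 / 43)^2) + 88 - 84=10914127 / 2003550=5.45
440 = 440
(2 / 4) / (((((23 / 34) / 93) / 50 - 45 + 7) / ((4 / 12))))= -0.00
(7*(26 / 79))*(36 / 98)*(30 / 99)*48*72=5391360 / 6083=886.30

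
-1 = -1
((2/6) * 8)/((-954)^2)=2/682587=0.00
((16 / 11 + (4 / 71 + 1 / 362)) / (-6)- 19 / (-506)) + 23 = 296327333 / 13005212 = 22.79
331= 331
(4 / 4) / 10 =1 / 10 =0.10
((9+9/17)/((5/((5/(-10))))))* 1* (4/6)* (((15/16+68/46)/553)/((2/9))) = -30861/2471120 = -0.01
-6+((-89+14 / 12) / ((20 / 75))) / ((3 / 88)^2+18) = -3387086 / 139401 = -24.30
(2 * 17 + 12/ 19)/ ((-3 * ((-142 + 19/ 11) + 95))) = 3619/ 14193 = 0.25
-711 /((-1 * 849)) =237 /283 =0.84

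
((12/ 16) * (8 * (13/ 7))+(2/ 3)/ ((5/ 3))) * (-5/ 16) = -101/ 28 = -3.61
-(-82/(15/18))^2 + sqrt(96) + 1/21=-5083319/525 + 4 * sqrt(6)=-9672.71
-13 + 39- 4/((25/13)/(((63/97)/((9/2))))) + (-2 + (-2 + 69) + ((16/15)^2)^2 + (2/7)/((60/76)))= 3174687919/34374375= 92.36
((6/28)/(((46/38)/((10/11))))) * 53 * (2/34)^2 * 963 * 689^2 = 6905346258915/511819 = 13491773.96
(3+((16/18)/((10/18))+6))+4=73/5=14.60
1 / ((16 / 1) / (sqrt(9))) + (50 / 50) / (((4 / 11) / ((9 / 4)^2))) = 903 / 64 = 14.11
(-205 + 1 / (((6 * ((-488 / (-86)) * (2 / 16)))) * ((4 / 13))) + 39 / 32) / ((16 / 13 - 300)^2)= -200919199 / 88340430336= -0.00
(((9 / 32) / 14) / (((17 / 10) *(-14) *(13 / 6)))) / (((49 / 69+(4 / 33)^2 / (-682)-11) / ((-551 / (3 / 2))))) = -211774764465 / 15227499656096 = -0.01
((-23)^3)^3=-1801152661463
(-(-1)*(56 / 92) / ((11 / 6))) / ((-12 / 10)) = -70 / 253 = -0.28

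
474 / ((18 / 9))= 237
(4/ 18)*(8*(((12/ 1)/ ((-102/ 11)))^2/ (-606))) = -3872/ 788103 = -0.00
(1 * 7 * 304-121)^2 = 4028049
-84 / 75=-28 / 25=-1.12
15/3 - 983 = -978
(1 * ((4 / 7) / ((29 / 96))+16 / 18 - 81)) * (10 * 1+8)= -285814 / 203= -1407.95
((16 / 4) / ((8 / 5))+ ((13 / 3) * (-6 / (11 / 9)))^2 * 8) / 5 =876701 / 1210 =724.55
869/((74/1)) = 869/74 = 11.74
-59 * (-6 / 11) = 32.18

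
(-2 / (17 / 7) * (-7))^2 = 9604 / 289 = 33.23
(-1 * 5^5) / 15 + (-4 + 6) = -619 / 3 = -206.33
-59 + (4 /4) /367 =-21652 /367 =-59.00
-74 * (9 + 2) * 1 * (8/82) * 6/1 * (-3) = 1429.46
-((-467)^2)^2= -47562811921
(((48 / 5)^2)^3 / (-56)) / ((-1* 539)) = 1528823808 / 58953125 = 25.93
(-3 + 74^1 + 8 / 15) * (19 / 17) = 20387 / 255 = 79.95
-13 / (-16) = 0.81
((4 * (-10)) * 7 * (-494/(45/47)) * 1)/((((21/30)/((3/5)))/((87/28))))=2693288/7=384755.43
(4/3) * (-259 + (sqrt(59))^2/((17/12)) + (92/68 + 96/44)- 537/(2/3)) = -1359.09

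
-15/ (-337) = 15/ 337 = 0.04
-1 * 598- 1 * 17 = -615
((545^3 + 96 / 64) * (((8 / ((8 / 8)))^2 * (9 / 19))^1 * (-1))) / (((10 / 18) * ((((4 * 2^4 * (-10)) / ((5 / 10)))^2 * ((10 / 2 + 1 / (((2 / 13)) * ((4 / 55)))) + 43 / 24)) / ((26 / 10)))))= -1022749162227 / 7016320000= -145.77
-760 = -760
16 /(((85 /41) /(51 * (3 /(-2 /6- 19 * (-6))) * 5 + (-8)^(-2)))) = 6036061 /115940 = 52.06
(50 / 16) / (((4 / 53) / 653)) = 865225 / 32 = 27038.28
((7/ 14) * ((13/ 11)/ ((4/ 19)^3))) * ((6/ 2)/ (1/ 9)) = 2407509/ 1408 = 1709.88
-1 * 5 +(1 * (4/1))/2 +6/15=-13/5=-2.60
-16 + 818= 802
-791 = -791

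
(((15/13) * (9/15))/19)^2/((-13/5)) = -405/793117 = -0.00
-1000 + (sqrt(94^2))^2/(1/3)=25508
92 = 92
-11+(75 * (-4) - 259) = -570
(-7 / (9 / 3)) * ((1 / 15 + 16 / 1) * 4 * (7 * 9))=-9447.20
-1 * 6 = -6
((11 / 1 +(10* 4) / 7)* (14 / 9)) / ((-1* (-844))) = 13 / 422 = 0.03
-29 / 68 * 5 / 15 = -29 / 204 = -0.14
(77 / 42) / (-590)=-11 / 3540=-0.00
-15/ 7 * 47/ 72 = -235/ 168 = -1.40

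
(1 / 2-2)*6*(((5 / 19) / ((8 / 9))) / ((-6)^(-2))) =-3645 / 38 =-95.92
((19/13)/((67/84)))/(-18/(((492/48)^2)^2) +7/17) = 76668547452/17160434161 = 4.47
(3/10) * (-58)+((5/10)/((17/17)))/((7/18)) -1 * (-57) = 1431/35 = 40.89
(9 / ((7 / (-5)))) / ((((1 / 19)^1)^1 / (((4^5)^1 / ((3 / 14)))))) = -583680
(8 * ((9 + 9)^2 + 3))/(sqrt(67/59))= 2616 * sqrt(3953)/67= 2454.86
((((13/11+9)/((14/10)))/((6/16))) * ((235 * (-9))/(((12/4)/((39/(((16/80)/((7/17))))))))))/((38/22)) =-205296000/323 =-635591.33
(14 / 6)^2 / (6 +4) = 49 / 90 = 0.54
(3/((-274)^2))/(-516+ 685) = 3/12687844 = 0.00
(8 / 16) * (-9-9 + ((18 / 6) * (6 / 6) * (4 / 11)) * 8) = -51 / 11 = -4.64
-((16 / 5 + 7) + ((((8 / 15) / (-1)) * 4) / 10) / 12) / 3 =-2291 / 675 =-3.39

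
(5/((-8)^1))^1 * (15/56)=-0.17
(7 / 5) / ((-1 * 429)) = -7 / 2145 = -0.00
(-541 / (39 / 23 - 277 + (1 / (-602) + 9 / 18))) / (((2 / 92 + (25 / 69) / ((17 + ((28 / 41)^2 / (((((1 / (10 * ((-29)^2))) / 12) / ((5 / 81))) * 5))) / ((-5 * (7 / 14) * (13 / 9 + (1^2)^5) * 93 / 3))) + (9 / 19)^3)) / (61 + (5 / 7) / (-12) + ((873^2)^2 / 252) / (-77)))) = -49318008149436153536626679708 / 39791906880081350379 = -1239397958.44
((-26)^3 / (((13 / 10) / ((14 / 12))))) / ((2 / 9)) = -70980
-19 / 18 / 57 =-1 / 54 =-0.02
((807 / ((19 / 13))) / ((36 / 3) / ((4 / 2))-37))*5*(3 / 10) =-31473 / 1178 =-26.72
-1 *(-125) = 125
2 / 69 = 0.03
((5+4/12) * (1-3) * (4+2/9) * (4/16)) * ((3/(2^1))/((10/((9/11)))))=-76/55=-1.38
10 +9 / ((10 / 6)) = 77 / 5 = 15.40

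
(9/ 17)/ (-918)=-1/ 1734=-0.00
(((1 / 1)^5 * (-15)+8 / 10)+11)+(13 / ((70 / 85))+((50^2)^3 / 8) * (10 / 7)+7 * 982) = 195312982061 / 70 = 2790185458.01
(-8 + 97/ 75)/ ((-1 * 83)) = 503/ 6225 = 0.08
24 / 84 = 2 / 7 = 0.29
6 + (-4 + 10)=12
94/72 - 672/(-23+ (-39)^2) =3301/3852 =0.86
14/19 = 0.74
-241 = -241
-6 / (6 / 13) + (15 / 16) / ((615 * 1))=-8527 / 656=-13.00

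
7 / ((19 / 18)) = 6.63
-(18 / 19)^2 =-324 / 361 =-0.90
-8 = -8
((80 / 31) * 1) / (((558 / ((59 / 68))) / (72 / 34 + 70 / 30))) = 133930 / 7498683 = 0.02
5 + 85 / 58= 375 / 58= 6.47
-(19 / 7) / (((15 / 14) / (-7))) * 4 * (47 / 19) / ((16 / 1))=329 / 30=10.97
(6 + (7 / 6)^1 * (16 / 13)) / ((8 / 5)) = 4.65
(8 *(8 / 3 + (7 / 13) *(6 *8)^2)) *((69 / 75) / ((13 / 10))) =17843584 / 2535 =7038.89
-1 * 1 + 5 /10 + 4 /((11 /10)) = 69 /22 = 3.14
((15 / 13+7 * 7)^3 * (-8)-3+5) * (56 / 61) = -124170931920 / 134017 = -926531.20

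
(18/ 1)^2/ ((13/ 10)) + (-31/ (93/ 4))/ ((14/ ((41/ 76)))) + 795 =10832317/ 10374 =1044.18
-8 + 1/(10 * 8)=-639/80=-7.99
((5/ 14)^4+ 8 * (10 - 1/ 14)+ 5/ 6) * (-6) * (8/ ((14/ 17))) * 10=-786411415/ 16807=-46790.71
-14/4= -7/2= -3.50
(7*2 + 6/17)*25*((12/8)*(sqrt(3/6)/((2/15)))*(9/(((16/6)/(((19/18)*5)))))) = 19558125*sqrt(2)/544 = 50844.42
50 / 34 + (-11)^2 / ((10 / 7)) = 86.17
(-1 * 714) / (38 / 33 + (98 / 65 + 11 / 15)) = -1531530 / 7277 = -210.46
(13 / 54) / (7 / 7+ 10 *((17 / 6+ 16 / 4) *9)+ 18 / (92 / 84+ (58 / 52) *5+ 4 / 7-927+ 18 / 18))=931619 / 2383722216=0.00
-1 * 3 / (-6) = 1 / 2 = 0.50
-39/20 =-1.95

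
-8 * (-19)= 152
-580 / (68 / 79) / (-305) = 2.21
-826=-826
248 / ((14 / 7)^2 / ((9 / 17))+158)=1116 / 745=1.50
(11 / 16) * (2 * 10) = 55 / 4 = 13.75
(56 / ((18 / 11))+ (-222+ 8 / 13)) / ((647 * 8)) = -10949 / 302796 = -0.04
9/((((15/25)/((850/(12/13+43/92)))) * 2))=7624500/1663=4584.79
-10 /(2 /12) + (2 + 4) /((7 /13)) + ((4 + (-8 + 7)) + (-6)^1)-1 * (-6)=-321 /7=-45.86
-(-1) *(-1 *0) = 0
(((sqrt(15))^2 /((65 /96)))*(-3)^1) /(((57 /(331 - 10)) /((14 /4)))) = -323568 /247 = -1309.99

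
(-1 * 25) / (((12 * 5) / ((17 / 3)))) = -85 / 36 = -2.36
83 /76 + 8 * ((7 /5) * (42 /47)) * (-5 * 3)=-532355 /3572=-149.04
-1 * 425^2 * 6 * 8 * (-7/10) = 6069000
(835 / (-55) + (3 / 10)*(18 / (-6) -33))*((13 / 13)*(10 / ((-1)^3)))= 2858 / 11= 259.82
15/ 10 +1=5/ 2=2.50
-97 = -97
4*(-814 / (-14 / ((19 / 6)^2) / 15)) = 734635 / 21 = 34982.62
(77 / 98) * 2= 11 / 7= 1.57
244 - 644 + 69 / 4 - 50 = -1731 / 4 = -432.75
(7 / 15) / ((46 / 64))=224 / 345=0.65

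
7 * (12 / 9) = 28 / 3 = 9.33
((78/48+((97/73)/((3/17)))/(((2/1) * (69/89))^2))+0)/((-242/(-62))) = 1230018775/1009293912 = 1.22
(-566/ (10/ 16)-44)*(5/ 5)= -4748/ 5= -949.60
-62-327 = -389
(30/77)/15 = 2/77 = 0.03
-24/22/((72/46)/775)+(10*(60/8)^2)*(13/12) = 18275/264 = 69.22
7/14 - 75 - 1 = -151/2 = -75.50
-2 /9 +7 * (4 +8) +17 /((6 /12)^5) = 5650 /9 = 627.78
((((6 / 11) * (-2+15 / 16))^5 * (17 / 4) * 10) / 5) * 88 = -5865429267 / 119939072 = -48.90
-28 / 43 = -0.65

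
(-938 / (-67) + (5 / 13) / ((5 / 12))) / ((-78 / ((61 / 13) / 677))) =-5917 / 4462107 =-0.00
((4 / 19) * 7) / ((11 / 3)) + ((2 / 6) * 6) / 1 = 502 / 209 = 2.40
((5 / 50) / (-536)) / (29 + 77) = -1 / 568160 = -0.00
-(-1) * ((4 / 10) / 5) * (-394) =-788 / 25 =-31.52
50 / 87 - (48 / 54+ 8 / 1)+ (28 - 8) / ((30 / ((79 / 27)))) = -14948 / 2349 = -6.36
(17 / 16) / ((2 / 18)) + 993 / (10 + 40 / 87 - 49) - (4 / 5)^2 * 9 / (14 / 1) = -22282983 / 1341200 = -16.61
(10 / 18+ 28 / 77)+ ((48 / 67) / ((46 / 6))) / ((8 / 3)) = 145577 / 152559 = 0.95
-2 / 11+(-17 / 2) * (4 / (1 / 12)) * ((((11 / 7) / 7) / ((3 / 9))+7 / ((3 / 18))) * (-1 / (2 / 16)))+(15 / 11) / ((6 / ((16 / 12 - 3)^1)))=139285.64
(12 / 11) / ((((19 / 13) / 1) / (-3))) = -468 / 209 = -2.24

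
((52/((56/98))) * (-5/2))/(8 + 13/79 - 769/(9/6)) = 15405/34162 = 0.45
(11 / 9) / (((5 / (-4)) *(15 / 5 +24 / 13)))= -572 / 2835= -0.20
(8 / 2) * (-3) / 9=-4 / 3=-1.33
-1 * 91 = -91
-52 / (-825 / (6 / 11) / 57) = 5928 / 3025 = 1.96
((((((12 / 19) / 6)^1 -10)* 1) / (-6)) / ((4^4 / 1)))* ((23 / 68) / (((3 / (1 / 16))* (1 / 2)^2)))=1081 / 5953536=0.00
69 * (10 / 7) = 690 / 7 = 98.57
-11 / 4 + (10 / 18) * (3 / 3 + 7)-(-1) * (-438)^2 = 6906445 / 36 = 191845.69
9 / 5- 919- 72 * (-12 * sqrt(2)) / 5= -4586 / 5 + 864 * sqrt(2) / 5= -672.82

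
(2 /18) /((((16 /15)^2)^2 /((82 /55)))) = 46125 /360448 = 0.13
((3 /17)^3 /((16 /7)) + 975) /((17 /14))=536500923 /668168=802.94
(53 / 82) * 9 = 477 / 82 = 5.82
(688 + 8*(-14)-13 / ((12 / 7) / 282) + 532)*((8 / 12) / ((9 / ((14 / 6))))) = -1603 / 9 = -178.11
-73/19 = -3.84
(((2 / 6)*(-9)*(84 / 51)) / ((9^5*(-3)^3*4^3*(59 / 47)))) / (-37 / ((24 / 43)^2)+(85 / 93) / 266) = -5425868 / 16705246416033933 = -0.00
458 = 458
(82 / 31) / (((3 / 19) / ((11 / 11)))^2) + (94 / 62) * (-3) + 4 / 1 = 29449 / 279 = 105.55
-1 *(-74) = 74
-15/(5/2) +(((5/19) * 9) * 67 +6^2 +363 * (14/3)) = 35771/19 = 1882.68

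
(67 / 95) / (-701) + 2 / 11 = 132453 / 732545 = 0.18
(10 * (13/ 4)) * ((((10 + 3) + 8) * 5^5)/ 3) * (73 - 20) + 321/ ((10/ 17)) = 188401166/ 5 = 37680233.20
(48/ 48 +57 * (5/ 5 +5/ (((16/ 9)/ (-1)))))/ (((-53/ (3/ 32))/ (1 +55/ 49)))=63843/ 166208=0.38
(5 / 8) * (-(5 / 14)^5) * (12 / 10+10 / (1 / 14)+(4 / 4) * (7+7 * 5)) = -715625 / 1075648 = -0.67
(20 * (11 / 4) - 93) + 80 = 42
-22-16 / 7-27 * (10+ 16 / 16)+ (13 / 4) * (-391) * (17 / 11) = -703833 / 308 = -2285.17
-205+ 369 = 164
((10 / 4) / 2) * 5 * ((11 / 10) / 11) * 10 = 6.25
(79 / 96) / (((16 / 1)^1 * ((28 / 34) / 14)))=1343 / 1536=0.87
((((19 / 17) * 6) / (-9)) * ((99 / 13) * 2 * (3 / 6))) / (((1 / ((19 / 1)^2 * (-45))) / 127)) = 2587146210 / 221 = 11706543.94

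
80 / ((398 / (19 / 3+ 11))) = 2080 / 597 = 3.48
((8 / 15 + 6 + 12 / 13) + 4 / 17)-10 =-7652 / 3315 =-2.31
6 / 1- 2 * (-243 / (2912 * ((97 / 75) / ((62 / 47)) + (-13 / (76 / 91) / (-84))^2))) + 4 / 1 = 10.16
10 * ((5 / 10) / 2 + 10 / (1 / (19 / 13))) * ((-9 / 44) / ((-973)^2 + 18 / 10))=-173925 / 5415300176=-0.00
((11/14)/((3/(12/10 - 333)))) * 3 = -260.70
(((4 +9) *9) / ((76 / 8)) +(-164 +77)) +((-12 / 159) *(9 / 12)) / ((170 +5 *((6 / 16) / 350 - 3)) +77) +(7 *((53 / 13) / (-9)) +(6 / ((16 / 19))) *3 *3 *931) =7301325068842547 / 122459183496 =59622.52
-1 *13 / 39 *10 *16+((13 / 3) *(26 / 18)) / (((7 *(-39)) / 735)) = -70.19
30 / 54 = 5 / 9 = 0.56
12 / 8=1.50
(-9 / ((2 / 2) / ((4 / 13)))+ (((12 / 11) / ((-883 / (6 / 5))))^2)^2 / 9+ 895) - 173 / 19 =883.13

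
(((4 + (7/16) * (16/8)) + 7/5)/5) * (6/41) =753/4100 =0.18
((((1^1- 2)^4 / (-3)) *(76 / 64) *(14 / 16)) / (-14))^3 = 6859 / 452984832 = 0.00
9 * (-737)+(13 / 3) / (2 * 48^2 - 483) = -82083362 / 12375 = -6633.00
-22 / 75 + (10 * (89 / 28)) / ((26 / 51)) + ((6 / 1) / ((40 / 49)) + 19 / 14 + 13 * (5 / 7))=1092661 / 13650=80.05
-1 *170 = -170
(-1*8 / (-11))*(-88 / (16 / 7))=-28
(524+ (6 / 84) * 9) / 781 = 7345 / 10934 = 0.67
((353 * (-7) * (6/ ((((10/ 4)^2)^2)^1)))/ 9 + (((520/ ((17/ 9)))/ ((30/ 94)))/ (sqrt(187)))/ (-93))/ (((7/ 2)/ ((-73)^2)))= -120392768/ 1875 - 52096304 * sqrt(187)/ 689843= -65242.18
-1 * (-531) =531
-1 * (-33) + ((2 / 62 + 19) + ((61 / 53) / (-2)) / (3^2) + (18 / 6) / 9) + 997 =31032047 / 29574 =1049.30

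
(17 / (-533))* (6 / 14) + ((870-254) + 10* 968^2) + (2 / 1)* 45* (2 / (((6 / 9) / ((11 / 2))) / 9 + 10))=51989580629225 / 5547997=9370873.96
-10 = -10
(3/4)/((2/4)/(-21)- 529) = -63/44438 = -0.00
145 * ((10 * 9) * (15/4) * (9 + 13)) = 1076625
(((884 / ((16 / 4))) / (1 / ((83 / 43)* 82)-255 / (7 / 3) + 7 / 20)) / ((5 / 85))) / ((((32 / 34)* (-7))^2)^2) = -410700736535 / 22433952120832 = -0.02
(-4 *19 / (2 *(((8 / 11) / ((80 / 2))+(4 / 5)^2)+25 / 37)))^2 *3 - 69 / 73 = 2727283415317 / 1120545036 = 2433.89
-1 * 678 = -678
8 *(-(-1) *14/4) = 28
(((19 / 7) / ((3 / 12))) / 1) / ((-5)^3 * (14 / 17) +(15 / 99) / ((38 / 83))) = -1620168 / 15312115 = -0.11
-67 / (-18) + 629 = 11389 / 18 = 632.72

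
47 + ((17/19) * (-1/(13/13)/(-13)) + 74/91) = 82788/1729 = 47.88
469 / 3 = 156.33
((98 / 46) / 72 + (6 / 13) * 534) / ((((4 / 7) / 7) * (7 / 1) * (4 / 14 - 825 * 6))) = -0.09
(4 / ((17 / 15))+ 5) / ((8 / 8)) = 145 / 17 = 8.53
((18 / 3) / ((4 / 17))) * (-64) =-1632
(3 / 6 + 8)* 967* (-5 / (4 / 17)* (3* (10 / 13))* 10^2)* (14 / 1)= -7335903750 / 13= -564300288.46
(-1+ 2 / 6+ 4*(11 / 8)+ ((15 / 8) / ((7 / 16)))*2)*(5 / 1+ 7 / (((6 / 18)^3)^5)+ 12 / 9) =84823569079 / 63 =1346405858.40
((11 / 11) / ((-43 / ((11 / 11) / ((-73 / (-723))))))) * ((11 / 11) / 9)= -241 / 9417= -0.03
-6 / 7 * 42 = -36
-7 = -7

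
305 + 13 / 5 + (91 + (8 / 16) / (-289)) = 1151949 / 2890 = 398.60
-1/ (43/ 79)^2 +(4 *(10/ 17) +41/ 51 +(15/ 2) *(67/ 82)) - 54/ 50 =1867238203/ 386625900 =4.83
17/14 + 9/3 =59/14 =4.21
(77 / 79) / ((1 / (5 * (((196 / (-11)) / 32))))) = -1715 / 632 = -2.71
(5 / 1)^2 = 25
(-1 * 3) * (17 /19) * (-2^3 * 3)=1224 /19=64.42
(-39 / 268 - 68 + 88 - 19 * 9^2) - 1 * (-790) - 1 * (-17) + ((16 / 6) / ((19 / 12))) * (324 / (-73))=-267494509 / 371716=-719.62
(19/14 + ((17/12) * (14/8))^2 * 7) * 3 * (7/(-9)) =-715777/6912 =-103.56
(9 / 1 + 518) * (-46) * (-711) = 17236062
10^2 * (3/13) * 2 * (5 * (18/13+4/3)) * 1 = 106000/169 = 627.22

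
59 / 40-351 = -13981 / 40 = -349.52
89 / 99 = 0.90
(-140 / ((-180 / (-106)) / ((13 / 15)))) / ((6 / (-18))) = 9646 / 45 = 214.36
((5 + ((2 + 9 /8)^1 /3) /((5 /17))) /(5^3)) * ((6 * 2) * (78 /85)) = 1599 /2125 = 0.75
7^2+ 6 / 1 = 55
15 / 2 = 7.50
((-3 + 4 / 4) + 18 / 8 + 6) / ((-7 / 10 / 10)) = -625 / 7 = -89.29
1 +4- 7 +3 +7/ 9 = 16/ 9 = 1.78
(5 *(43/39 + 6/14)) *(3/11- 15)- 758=-79238/91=-870.75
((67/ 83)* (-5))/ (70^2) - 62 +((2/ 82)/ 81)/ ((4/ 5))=-4187047378/ 67532535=-62.00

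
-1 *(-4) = 4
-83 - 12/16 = -335/4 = -83.75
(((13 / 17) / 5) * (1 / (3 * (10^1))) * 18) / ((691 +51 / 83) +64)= 3237 / 26654300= 0.00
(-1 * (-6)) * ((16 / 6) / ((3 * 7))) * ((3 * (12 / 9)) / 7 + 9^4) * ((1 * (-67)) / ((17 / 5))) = -246190160 / 2499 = -98515.47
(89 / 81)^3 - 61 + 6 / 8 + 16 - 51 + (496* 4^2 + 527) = 17790681587 / 2125764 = 8369.08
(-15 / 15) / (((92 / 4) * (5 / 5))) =-1 / 23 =-0.04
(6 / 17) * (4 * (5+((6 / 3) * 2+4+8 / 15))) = 1624 / 85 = 19.11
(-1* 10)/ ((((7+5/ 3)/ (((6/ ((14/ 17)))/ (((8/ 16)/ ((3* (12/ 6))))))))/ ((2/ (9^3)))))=-0.28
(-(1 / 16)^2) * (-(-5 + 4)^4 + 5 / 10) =1 / 512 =0.00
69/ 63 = 23/ 21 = 1.10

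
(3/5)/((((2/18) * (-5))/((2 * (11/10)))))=-297/125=-2.38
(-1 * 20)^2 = 400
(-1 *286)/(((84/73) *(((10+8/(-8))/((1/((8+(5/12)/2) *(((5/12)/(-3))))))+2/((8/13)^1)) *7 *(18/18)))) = 167024/32977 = 5.06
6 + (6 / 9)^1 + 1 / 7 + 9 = 332 / 21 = 15.81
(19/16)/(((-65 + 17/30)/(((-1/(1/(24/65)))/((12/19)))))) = 1083/100516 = 0.01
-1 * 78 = -78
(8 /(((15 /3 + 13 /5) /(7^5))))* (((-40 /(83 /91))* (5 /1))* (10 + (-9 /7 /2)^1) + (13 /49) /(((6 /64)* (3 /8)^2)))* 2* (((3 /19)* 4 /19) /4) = -597401.97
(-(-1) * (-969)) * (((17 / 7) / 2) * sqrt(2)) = -16473 * sqrt(2) / 14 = -1664.02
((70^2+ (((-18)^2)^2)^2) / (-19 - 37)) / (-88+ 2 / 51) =140504559819 / 62804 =2237191.26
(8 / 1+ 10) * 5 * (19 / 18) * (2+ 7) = 855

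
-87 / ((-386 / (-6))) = -261 / 193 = -1.35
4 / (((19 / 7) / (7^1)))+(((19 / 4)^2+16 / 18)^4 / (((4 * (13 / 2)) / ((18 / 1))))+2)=2471174340537427 / 11800608768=209410.75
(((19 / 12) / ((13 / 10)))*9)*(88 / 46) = 6270 / 299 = 20.97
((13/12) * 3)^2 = 169/16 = 10.56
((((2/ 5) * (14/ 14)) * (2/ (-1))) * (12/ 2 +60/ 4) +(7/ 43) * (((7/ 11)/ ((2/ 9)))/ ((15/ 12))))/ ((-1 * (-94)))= -3885/ 22231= -0.17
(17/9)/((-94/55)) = -935/846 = -1.11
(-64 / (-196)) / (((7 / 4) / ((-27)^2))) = 46656 / 343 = 136.02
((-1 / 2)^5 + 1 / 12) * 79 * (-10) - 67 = -5191 / 48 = -108.15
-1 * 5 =-5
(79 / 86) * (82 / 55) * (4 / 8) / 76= 0.01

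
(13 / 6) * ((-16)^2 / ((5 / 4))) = 6656 / 15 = 443.73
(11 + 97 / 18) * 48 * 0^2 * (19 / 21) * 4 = 0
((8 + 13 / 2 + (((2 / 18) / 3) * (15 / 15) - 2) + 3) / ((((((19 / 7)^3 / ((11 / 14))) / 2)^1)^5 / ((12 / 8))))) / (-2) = -38168560993100461 / 1093041146150985477528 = -0.00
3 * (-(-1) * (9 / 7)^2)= 243 / 49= 4.96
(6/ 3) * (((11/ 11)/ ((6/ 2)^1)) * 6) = 4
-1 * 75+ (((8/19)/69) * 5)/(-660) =-3244727/43263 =-75.00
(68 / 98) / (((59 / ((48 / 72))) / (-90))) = -2040 / 2891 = -0.71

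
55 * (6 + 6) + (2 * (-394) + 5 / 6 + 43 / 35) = -26447 / 210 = -125.94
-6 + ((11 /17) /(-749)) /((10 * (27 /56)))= -1473434 /245565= -6.00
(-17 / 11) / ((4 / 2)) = -17 / 22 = -0.77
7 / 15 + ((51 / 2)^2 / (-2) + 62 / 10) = -7643 / 24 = -318.46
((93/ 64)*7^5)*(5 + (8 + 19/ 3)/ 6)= 69295261/ 384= 180456.41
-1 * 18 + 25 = 7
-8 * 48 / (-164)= 96 / 41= 2.34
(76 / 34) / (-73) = -0.03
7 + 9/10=7.90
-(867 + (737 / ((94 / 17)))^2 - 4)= -164601309 / 8836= -18628.49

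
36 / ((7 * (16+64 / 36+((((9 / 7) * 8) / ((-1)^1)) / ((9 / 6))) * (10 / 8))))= 81 / 145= 0.56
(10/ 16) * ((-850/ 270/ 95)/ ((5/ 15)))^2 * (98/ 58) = 70805/ 6783912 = 0.01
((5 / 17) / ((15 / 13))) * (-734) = -9542 / 51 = -187.10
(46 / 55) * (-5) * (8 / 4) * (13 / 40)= -299 / 110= -2.72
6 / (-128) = -3 / 64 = -0.05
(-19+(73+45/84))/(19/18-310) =-13743/77854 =-0.18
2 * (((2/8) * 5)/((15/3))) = 1/2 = 0.50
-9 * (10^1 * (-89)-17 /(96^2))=8202257 /1024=8010.02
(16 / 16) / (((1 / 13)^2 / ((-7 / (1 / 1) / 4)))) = -1183 / 4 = -295.75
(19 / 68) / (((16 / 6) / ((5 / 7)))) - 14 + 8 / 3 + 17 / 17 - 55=-745513 / 11424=-65.26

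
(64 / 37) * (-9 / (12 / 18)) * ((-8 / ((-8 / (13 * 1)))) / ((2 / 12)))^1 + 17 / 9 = -1819.52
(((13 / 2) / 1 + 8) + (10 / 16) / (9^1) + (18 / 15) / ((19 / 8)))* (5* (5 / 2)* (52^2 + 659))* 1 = 633703.02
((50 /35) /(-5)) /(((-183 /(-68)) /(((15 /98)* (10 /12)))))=-850 /62769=-0.01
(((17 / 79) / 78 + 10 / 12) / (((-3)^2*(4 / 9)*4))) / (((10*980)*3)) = 23 / 12940200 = 0.00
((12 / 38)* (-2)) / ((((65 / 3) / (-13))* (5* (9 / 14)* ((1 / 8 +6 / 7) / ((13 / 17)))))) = 40768 / 444125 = 0.09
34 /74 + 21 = 794 /37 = 21.46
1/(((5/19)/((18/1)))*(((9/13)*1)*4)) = 24.70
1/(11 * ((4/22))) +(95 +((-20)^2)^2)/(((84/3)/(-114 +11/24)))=-145419513/224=-649194.25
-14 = -14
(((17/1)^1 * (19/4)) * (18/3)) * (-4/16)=-969/8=-121.12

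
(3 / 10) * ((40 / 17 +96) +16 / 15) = 12676 / 425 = 29.83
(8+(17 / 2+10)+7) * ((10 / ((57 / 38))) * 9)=2010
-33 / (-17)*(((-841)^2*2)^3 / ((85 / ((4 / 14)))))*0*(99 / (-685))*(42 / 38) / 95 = 0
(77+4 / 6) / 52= 233 / 156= 1.49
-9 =-9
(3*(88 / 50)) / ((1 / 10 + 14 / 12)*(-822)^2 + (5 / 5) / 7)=924 / 149776645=0.00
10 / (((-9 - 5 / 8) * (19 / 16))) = -0.87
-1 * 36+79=43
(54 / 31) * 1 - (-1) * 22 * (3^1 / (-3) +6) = 3464 / 31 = 111.74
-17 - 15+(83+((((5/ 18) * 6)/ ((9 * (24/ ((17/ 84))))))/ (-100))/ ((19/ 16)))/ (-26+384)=-14702559497/ 462808080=-31.77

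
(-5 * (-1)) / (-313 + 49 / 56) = -40 / 2497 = -0.02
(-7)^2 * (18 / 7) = 126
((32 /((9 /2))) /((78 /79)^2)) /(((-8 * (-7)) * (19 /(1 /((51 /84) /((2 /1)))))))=99856 /4421547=0.02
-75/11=-6.82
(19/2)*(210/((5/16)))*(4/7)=3648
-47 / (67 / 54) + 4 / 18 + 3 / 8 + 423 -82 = 1465129 / 4824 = 303.72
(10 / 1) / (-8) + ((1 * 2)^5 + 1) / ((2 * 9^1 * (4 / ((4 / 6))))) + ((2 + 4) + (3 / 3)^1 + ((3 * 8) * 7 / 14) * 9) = 2053 / 18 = 114.06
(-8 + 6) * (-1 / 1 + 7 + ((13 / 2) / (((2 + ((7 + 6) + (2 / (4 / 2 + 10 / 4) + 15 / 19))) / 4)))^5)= -85197153704106351 / 2575830818051584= -33.08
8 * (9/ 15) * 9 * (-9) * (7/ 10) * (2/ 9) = -1512/ 25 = -60.48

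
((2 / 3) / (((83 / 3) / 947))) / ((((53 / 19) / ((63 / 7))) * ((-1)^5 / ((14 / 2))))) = -2267118 / 4399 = -515.37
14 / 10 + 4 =27 / 5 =5.40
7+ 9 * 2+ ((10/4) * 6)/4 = 115/4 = 28.75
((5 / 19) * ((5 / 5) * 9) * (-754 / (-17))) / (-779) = -33930 / 251617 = -0.13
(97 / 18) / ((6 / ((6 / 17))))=97 / 306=0.32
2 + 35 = 37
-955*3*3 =-8595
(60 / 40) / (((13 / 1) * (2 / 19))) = 57 / 52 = 1.10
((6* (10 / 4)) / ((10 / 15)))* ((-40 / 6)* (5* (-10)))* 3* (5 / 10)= 11250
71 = 71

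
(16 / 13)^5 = 1048576 / 371293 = 2.82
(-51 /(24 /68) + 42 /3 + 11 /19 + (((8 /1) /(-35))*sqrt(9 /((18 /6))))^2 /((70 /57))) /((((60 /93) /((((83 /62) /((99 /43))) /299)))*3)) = -754721936291 /5787291510000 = -0.13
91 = 91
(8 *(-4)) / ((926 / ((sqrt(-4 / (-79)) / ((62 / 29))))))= -464 *sqrt(79) / 1133887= -0.00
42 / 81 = 14 / 27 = 0.52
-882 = -882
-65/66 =-0.98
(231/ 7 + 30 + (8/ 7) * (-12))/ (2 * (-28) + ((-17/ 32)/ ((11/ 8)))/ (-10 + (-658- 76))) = -11293920/ 12832393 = -0.88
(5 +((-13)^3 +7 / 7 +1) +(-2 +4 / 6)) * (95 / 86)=-312265 / 129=-2420.66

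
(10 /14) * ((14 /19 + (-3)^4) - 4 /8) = 2205 /38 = 58.03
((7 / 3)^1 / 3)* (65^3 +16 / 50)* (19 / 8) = 913129189 / 1800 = 507293.99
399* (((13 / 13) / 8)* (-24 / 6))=-399 / 2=-199.50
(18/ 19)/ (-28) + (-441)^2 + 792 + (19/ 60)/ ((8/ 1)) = 12466228687/ 63840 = 195273.01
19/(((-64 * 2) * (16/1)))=-19/2048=-0.01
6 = 6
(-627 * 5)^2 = 9828225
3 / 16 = 0.19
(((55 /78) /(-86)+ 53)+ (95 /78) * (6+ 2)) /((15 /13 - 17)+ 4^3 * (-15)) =-420829 /6545976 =-0.06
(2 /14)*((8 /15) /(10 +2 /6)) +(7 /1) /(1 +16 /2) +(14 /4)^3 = 3410731 /78120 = 43.66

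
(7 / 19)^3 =343 / 6859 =0.05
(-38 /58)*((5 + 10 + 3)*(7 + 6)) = -4446 /29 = -153.31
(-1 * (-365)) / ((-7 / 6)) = -2190 / 7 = -312.86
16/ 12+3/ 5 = 1.93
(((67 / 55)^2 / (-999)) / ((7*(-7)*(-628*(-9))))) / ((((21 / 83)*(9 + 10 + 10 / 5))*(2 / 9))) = 372587 / 82019133365400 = 0.00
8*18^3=46656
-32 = -32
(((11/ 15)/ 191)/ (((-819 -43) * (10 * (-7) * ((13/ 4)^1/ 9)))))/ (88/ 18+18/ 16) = 0.00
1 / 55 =0.02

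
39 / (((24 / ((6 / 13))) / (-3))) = -9 / 4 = -2.25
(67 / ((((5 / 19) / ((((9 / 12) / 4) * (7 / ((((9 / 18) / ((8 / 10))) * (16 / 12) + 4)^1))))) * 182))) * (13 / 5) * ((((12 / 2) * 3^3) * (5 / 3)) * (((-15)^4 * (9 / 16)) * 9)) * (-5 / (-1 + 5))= -1268483236875 / 14848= -85431252.48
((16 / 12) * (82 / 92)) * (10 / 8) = 205 / 138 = 1.49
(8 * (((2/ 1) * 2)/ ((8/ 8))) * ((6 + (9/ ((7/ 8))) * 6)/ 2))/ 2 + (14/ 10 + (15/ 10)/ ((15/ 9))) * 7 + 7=39537/ 70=564.81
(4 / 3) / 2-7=-19 / 3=-6.33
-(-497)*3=1491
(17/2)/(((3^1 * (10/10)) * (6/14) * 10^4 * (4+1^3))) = 119/900000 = 0.00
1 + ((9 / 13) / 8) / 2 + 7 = 1673 / 208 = 8.04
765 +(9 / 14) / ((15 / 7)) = 7653 / 10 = 765.30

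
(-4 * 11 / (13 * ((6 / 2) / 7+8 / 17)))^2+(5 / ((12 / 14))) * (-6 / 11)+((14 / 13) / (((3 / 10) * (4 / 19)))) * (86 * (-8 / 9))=-742740947473 / 574659657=-1292.49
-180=-180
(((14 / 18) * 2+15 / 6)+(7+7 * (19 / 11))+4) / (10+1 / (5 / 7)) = 26875 / 11286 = 2.38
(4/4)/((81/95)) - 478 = -476.83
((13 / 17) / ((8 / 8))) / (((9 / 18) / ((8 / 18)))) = 104 / 153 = 0.68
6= 6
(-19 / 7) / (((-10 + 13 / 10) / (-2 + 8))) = 380 / 203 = 1.87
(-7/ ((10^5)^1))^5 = -16807/ 10000000000000000000000000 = -0.00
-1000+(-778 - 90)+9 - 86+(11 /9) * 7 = -17428 /9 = -1936.44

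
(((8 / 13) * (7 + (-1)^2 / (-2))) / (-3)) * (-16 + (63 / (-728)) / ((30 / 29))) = 16727 / 780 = 21.44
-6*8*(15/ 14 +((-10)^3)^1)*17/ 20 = 285294/ 7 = 40756.29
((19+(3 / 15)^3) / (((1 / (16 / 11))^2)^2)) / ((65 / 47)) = 665321472 / 10814375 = 61.52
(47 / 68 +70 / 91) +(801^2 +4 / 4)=567177459 / 884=641603.46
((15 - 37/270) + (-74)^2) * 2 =1482533/135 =10981.73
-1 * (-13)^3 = 2197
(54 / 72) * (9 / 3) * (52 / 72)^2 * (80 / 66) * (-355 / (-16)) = 299975 / 9504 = 31.56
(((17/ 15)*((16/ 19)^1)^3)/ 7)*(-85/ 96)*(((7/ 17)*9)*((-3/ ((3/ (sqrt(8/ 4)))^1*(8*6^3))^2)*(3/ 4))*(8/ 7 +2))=187/ 1120047264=0.00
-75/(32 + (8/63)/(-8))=-945/403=-2.34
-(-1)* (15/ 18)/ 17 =5/ 102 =0.05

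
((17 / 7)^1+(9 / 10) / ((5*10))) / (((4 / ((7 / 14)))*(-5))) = -8563 / 140000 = -0.06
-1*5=-5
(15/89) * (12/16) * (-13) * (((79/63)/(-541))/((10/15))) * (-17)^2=4452045/2696344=1.65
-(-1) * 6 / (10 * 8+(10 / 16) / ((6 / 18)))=48 / 655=0.07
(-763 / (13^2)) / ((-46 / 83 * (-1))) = -63329 / 7774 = -8.15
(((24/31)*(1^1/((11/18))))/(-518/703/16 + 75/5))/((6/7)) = 76608/775093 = 0.10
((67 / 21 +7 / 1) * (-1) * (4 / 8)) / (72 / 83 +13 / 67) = -595027 / 123963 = -4.80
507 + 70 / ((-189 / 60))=4363 / 9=484.78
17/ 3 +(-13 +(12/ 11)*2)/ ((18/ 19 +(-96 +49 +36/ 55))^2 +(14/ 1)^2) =2462600606/ 434944479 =5.66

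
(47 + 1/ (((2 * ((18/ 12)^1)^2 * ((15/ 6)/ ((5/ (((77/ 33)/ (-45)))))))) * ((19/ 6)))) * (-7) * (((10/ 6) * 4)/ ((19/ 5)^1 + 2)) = -356.38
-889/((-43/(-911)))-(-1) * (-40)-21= -812502/43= -18895.40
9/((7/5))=45/7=6.43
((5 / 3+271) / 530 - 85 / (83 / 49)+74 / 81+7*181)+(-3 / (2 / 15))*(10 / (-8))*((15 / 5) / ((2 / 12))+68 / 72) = 1751.06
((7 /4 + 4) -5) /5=3 /20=0.15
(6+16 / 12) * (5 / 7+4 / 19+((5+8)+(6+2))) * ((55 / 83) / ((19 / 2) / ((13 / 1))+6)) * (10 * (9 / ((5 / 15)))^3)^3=9327362422604626857600 / 77273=120706617092705432.14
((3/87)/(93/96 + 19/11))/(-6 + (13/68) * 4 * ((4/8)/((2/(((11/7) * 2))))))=-83776/35364485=-0.00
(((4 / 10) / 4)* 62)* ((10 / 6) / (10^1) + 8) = 1519 / 30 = 50.63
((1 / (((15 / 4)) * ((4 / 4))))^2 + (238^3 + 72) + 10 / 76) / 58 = 115265492933 / 495900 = 232436.97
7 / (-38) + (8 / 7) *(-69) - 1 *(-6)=-73.04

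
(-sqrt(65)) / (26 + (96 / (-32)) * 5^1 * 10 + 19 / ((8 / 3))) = 8 * sqrt(65) / 935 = 0.07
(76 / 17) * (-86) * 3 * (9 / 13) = -176472 / 221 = -798.52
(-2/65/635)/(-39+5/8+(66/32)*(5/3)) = 32/23072725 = 0.00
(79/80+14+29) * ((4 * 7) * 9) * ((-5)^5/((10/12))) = -83136375/2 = -41568187.50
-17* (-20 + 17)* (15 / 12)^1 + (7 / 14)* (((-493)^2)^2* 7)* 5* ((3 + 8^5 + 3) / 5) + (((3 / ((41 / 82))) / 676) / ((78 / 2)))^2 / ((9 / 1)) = 294366100069115943039493 / 43441281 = 6776183696542372.75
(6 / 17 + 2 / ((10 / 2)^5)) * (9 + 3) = 4.24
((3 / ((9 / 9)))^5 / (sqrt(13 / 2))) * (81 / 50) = 19683 * sqrt(26) / 650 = 154.41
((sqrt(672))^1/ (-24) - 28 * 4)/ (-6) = sqrt(42)/ 36 + 56/ 3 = 18.85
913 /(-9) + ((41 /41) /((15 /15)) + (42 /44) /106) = -2107939 /20988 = -100.44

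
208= 208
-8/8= -1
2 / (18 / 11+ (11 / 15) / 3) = 990 / 931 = 1.06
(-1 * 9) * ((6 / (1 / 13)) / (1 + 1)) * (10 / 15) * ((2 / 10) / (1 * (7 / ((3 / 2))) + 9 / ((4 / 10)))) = -1404 / 815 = -1.72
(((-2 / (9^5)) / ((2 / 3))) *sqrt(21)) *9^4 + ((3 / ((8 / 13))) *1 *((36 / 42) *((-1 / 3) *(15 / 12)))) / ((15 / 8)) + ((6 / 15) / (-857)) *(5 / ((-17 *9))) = -sqrt(21) / 3 -1704545 / 1835694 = -2.46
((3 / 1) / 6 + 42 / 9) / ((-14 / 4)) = -31 / 21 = -1.48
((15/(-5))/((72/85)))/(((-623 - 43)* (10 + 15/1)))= 17/79920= 0.00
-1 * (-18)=18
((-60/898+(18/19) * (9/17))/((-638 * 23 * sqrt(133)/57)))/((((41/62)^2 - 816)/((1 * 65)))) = 23629759920 * sqrt(133)/23351036021713939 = 0.00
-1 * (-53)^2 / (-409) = 2809 / 409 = 6.87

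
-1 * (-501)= 501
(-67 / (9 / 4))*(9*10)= -2680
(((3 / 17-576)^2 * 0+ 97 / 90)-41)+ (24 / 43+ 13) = -102029 / 3870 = -26.36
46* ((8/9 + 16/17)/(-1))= -84.18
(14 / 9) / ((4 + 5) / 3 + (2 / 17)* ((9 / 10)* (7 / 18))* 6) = 595 / 1242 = 0.48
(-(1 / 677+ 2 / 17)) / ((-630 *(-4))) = -457 / 9667560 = -0.00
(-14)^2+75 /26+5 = 5301 /26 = 203.88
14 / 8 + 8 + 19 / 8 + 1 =105 / 8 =13.12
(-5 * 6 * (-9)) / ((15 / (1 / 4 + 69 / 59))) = 3015 / 118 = 25.55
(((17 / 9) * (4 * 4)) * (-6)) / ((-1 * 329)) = 544 / 987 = 0.55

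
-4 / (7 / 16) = -64 / 7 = -9.14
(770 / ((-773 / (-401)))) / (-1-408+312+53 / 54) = -3334716 / 801601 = -4.16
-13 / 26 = -1 / 2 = -0.50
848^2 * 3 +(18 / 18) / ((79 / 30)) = 170427678 / 79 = 2157312.38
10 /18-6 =-49 /9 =-5.44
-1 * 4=-4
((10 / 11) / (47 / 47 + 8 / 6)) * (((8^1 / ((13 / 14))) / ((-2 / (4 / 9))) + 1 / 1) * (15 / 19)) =-5350 / 19019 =-0.28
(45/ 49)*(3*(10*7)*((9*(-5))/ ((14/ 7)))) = -4339.29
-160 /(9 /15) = -266.67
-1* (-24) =24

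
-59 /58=-1.02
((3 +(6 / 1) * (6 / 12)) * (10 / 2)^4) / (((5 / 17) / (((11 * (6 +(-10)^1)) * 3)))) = -1683000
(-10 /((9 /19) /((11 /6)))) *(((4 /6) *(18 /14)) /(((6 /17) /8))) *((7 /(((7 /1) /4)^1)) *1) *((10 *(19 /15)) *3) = -21602240 /189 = -114297.57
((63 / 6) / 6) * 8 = 14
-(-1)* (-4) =-4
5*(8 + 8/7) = 320/7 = 45.71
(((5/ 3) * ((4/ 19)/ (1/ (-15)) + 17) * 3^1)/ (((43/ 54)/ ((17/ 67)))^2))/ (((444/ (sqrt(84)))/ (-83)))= -15329851830 * sqrt(21)/ 5835013183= -12.04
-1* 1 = -1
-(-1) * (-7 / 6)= -7 / 6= -1.17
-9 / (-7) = 9 / 7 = 1.29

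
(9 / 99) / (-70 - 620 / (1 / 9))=-0.00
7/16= 0.44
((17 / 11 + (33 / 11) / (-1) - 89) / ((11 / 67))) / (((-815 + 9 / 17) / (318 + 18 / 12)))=724181895 / 3350732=216.13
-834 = -834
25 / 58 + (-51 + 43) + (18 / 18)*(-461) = -27177 / 58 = -468.57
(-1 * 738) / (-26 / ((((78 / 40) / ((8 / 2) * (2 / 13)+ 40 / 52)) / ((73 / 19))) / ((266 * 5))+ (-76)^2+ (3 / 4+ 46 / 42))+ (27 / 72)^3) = -63749252957184 / 4166543003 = -15300.27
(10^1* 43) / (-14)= -215 / 7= -30.71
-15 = -15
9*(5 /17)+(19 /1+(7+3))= 538 /17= 31.65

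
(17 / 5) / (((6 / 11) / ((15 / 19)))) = 187 / 38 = 4.92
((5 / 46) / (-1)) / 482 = -5 / 22172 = -0.00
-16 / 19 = -0.84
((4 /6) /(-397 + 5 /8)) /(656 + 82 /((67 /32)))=-67 /27692343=-0.00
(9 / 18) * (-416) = -208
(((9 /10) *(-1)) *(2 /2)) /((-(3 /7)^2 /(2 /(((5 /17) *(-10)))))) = -3.33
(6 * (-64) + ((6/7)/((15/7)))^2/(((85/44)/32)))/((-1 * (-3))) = -810368/6375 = -127.12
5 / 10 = 1 / 2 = 0.50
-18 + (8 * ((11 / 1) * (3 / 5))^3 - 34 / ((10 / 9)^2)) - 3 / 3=563357 / 250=2253.43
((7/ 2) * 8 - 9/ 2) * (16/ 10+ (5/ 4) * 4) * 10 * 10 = 15510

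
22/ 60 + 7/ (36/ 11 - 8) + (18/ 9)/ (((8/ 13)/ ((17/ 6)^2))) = 233777/ 9360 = 24.98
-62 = -62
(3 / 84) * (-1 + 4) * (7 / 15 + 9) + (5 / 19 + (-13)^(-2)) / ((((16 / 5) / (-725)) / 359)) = -4918969519 / 224770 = -21884.46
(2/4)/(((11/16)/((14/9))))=112/99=1.13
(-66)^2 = 4356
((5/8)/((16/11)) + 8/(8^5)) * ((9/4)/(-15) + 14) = 487797/81920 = 5.95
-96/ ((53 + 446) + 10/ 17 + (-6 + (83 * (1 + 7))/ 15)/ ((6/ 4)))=-73440/ 401701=-0.18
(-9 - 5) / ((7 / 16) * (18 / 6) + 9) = -224 / 165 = -1.36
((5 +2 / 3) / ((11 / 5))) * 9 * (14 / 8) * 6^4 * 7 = 4048380 / 11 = 368034.55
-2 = -2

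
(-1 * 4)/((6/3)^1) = -2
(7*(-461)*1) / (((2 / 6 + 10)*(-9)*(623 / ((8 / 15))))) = 3688 / 124155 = 0.03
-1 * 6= -6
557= 557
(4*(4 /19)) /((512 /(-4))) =-1 /152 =-0.01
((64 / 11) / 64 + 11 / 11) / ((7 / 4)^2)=192 / 539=0.36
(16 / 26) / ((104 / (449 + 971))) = 1420 / 169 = 8.40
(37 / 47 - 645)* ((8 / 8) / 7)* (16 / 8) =-60556 / 329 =-184.06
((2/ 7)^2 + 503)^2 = 607671801/ 2401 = 253091.13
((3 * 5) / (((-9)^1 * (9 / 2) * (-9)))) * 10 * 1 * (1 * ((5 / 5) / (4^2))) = 25 / 972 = 0.03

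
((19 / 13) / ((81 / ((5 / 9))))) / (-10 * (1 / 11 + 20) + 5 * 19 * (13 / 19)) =-209 / 2833623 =-0.00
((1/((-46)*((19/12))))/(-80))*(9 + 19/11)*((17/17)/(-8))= -177/769120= -0.00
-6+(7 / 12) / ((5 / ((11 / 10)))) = -3523 / 600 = -5.87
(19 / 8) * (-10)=-95 / 4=-23.75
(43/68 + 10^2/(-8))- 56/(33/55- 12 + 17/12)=-254913/40732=-6.26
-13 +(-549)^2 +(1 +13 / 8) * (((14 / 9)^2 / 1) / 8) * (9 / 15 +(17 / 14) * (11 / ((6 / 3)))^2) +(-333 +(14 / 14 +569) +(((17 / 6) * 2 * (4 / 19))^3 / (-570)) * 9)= 679310167334293 / 2251946880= 301654.61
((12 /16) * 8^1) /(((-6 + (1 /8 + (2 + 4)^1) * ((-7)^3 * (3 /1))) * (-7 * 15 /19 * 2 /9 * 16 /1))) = 57 /1177610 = 0.00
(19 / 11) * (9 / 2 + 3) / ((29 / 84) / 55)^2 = 276507000 / 841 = 328783.59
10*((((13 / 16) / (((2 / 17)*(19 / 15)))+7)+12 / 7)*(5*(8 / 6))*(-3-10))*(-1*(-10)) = -97976125 / 798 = -122777.10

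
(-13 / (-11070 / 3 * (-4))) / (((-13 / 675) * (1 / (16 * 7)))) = 210 / 41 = 5.12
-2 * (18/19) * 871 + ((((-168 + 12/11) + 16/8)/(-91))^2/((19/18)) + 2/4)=-62699987237/38076038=-1646.70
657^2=431649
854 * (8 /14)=488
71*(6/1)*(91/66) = 587.36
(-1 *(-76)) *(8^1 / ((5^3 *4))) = 152 / 125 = 1.22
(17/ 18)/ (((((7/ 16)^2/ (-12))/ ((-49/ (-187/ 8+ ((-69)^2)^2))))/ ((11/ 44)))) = 17408/ 544010343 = 0.00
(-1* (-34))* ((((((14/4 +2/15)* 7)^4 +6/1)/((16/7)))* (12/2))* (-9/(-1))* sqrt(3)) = 40332146942759* sqrt(3)/120000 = 582144397.36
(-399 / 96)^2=17689 / 1024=17.27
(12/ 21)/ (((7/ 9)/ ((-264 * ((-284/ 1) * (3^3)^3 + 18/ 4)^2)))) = -296978489131638600/ 49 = -6060785492482420.41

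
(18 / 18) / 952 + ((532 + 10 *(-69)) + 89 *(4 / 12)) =-366517 / 2856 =-128.33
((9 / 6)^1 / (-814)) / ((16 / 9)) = -0.00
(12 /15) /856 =0.00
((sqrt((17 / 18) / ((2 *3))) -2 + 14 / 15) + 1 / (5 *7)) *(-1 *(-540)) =-3924 / 7 + 30 *sqrt(51) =-346.33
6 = 6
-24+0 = -24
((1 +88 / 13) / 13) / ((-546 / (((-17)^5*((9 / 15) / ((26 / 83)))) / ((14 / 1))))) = 11902661231 / 55979560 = 212.63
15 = 15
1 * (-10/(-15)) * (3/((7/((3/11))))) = 6/77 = 0.08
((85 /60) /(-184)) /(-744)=17 /1642752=0.00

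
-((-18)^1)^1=18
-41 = -41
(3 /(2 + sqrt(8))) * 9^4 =4076.48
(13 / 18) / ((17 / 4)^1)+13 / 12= 1.25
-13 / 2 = -6.50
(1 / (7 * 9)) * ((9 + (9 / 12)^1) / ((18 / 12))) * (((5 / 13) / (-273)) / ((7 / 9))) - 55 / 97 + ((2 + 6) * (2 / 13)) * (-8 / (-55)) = -55405397 / 142732590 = -0.39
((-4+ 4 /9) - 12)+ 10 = -50 /9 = -5.56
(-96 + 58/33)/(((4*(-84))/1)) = 1555/5544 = 0.28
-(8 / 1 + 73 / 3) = -97 / 3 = -32.33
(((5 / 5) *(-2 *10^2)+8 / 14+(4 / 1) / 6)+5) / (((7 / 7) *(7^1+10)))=-4069 / 357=-11.40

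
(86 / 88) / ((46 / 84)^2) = 3.26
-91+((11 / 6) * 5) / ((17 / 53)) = -62.42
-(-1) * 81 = 81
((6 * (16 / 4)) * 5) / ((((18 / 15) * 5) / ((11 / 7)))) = 220 / 7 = 31.43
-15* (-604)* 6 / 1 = 54360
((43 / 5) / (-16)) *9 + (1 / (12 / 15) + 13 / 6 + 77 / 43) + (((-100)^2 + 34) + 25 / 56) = 724915129 / 72240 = 10034.82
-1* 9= -9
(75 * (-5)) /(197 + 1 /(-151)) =-56625 /29746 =-1.90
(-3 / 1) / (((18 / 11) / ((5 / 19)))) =-55 / 114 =-0.48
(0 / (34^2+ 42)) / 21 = 0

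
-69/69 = -1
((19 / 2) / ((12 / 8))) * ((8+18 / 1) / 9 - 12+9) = -19 / 27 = -0.70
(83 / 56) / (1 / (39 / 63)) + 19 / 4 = 6665 / 1176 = 5.67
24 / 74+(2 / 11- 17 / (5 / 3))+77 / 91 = -8.85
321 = 321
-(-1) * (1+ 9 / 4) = 13 / 4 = 3.25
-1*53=-53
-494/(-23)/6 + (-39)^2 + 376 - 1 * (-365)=156325/69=2265.58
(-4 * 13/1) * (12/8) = -78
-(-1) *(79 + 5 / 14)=1111 / 14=79.36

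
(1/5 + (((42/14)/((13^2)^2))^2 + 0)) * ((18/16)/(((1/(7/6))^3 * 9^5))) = 139897826369/23120680005277920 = 0.00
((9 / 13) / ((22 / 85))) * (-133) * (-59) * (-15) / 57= -1579725 / 286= -5523.51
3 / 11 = 0.27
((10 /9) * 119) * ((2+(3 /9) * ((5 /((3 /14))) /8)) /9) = 63665 /1458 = 43.67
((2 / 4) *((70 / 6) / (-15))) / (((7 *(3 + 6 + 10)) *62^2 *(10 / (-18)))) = 1 / 730360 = 0.00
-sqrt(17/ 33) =-sqrt(561)/ 33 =-0.72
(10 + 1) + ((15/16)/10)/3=353/32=11.03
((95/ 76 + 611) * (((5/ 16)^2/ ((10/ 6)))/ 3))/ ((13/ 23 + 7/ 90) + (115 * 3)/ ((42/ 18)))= 88715025/ 1101704704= 0.08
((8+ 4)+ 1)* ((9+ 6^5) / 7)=101205 / 7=14457.86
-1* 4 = -4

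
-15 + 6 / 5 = -69 / 5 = -13.80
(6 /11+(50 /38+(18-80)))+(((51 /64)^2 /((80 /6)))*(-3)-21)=-2783291201 /34242560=-81.28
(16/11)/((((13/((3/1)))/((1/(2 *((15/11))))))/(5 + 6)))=88/65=1.35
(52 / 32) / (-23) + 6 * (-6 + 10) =4403 / 184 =23.93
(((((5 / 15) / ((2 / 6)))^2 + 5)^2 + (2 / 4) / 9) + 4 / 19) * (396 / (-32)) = -136433 / 304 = -448.79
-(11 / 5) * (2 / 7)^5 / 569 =-352 / 47815915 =-0.00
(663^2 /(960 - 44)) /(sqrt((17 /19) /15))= 25857 * sqrt(4845) /916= 1964.85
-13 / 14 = -0.93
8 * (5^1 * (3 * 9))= 1080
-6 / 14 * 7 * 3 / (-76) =9 / 76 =0.12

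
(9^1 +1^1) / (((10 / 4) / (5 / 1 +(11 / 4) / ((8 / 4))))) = 51 / 2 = 25.50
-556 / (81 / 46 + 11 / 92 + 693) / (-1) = 51152 / 63929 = 0.80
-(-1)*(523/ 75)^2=273529/ 5625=48.63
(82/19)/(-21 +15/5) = -41/171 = -0.24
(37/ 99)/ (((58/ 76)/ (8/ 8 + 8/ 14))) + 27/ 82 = 164621/ 149814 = 1.10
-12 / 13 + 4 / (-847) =-0.93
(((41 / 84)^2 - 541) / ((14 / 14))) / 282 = -3815615 / 1989792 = -1.92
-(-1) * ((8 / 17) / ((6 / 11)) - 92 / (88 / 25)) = -28357 / 1122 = -25.27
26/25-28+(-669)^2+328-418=11186101/25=447444.04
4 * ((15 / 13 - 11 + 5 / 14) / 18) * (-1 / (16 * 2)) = 0.07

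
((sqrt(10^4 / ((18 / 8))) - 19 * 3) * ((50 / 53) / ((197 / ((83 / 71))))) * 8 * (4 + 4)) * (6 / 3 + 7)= 23107200 / 741311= 31.17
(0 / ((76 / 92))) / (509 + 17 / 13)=0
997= 997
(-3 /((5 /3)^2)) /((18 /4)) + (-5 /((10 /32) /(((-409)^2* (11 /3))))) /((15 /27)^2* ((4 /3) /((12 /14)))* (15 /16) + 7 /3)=-476951619666 /135275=-3525792.79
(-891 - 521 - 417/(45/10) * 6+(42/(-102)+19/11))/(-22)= 183885/2057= 89.39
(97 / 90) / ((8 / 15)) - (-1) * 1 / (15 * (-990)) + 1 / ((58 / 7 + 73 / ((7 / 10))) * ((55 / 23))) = 47380139 / 23403600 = 2.02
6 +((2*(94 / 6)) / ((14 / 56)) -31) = 301 / 3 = 100.33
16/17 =0.94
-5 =-5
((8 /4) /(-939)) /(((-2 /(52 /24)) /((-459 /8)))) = -663 /5008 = -0.13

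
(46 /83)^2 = 0.31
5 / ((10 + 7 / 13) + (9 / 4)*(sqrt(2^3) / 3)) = 17810 / 36017 - 2535*sqrt(2) / 36017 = 0.39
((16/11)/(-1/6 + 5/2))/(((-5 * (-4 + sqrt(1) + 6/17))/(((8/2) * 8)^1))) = 8704/5775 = 1.51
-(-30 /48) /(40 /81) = 81 /64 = 1.27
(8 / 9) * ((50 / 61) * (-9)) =-400 / 61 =-6.56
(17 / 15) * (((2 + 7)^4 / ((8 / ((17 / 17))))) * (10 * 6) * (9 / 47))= 1003833 / 94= 10679.07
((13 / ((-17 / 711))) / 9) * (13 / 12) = -13351 / 204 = -65.45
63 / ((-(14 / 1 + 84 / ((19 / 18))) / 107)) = -18297 / 254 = -72.04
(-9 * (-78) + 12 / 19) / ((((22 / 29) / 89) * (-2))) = -17228175 / 418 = -41215.73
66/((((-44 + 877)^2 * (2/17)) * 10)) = 33/408170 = 0.00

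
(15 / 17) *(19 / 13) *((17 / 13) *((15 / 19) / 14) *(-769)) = -173025 / 2366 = -73.13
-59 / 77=-0.77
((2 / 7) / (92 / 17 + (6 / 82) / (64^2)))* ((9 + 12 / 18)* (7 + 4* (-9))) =-4801961984 / 324453423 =-14.80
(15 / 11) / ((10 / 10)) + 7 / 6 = 167 / 66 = 2.53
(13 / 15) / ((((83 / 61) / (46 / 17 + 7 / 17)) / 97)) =4076813 / 21165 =192.62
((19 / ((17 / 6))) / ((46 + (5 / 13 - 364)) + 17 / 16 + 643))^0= 1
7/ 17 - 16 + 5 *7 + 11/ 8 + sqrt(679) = 2827/ 136 + sqrt(679) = 46.84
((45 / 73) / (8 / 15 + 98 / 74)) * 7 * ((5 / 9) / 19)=97125 / 1429997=0.07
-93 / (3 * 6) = -31 / 6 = -5.17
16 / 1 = 16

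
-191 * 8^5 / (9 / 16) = -11126556.44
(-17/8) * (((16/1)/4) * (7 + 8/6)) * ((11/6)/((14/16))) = -9350/63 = -148.41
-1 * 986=-986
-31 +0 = -31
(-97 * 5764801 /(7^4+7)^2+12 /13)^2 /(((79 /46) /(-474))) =-1489709940433503981 /591644025856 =-2517915.97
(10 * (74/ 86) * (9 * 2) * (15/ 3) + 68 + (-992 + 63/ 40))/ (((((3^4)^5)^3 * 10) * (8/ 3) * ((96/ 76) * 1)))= -0.00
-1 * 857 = -857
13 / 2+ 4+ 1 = 23 / 2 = 11.50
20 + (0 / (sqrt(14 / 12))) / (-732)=20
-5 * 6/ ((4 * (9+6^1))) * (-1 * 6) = 3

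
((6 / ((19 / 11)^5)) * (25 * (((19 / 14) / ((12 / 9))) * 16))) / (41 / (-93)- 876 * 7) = -1225451700 / 47297270209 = -0.03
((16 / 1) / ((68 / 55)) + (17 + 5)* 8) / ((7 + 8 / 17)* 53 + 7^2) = 803 / 1891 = 0.42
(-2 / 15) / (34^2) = -1 / 8670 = -0.00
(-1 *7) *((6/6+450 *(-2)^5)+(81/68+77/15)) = 102763703/1020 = 100748.73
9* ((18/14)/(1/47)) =3807/7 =543.86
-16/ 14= -8/ 7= -1.14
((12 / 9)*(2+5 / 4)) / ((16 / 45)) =195 / 16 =12.19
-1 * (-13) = 13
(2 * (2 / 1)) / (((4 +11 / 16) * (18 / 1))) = 32 / 675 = 0.05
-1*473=-473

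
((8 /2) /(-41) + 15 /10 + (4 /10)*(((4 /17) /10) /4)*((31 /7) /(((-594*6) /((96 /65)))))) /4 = 6604702789 /18837819000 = 0.35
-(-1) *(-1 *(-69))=69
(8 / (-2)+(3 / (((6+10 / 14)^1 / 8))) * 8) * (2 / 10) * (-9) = -10404 / 235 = -44.27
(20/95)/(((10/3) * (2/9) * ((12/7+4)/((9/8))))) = 1701/30400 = 0.06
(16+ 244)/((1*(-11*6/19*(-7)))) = 2470/231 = 10.69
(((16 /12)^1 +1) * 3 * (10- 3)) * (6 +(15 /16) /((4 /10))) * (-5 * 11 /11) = -65415 /32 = -2044.22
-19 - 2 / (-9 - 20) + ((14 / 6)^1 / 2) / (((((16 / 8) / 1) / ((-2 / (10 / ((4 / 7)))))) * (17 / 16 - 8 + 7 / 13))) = -10954753 / 578985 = -18.92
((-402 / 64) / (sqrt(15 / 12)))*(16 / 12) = -67*sqrt(5) / 20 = -7.49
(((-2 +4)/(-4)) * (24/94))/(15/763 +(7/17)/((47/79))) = -38913/216962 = -0.18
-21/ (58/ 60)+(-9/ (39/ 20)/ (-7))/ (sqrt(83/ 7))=-21.53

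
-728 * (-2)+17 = 1473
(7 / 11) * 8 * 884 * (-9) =-445536 / 11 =-40503.27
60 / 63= 20 / 21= 0.95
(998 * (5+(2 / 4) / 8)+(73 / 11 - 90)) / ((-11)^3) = -3.73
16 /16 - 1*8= -7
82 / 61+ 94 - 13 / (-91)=40773 / 427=95.49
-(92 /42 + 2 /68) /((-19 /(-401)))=-635585 /13566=-46.85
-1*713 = -713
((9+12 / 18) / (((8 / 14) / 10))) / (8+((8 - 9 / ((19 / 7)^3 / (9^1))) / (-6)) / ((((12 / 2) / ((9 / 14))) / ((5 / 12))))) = 779731120 / 36738539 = 21.22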